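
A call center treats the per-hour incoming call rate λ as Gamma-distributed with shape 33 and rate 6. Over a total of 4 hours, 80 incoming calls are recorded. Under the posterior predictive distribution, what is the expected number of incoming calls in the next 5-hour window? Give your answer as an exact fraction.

Total count 80 over total exposure 4 hours.
By Gamma–Poisson conjugacy, the posterior is Gamma(α + Σx, β + Σt) = Gamma(33 + 80, 6 + 4) = Gamma(113, 10).
Predictive mean over a 5-hour window = T·E[λ|data] = 5·113/10 = 113/2.

113/2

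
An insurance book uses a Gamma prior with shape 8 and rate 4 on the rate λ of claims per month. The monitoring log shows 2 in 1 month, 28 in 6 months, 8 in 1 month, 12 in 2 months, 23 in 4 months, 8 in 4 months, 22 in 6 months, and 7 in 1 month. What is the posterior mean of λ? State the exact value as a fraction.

118/29

Total count: 2 + 28 + 8 + 12 + 23 + 8 + 22 + 7 = 110.
Total exposure: 1 + 6 + 1 + 2 + 4 + 4 + 6 + 1 = 25 months.
By Gamma–Poisson conjugacy, the posterior is Gamma(α + Σx, β + Σt) = Gamma(8 + 110, 4 + 25) = Gamma(118, 29).
Posterior mean = α'/β' = 118/29.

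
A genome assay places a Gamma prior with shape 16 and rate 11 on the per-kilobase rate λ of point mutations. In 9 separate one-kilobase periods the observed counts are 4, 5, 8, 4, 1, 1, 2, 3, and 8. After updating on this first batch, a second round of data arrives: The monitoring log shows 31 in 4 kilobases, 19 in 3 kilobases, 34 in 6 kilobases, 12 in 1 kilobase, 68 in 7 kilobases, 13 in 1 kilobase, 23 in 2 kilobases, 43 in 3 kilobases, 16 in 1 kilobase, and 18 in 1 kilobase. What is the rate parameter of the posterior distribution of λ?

Total count: 4 + 5 + 8 + 4 + 1 + 1 + 2 + 3 + 8 = 36.
Total exposure: 9 kilobases.
After the first batch: Gamma(16 + 36, 11 + 9) = Gamma(52, 20).
Total count: 31 + 19 + 34 + 12 + 68 + 13 + 23 + 43 + 16 + 18 = 277.
Total exposure: 4 + 3 + 6 + 1 + 7 + 1 + 2 + 3 + 1 + 1 = 29 kilobases.
After the second batch: Gamma(52 + 277, 20 + 29) = Gamma(329, 49).

49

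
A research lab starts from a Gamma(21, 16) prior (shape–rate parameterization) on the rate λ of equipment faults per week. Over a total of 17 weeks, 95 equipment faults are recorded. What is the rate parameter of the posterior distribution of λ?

Total count 95 over total exposure 17 weeks.
The Gamma prior is conjugate for the Poisson rate, so λ | data ~ Gamma(21+95, 16+17) = Gamma(116, 33).

33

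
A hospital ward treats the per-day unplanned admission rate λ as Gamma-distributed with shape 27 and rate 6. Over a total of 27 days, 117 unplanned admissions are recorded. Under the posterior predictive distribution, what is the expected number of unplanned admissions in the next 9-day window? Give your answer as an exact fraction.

432/11

Total count 117 over total exposure 27 days.
Gamma(α, β) with Poisson data over total exposure Σt gives posterior Gamma(α+Σx, β+Σt) = Gamma(144, 33).
Predictive mean over a 9-day window = T·E[λ|data] = 9·144/33 = 432/11.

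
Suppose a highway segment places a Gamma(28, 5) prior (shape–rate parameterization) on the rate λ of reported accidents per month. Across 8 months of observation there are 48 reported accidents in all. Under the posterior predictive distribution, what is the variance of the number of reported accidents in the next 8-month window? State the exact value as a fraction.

12768/169

Total count 48 over total exposure 8 months.
Gamma(α, β) with Poisson data over total exposure Σt gives posterior Gamma(α+Σx, β+Σt) = Gamma(76, 13).
The posterior predictive for a window of length T is Negative Binomial with variance T·α'·(β'+T)/β'² = 8·76·21/169 = 12768/169.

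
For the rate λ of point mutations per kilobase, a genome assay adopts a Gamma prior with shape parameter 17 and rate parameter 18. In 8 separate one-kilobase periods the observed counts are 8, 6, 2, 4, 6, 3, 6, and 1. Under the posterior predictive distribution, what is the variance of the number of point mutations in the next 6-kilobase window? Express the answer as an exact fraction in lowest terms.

2544/169

Total count: 8 + 6 + 2 + 4 + 6 + 3 + 6 + 1 = 36.
Total exposure: 8 kilobases.
Posterior: α' = 17 + 36 = 53, β' = 18 + 8 = 26.
The posterior predictive for a window of length T is Negative Binomial with variance T·α'·(β'+T)/β'² = 6·53·32/676 = 2544/169.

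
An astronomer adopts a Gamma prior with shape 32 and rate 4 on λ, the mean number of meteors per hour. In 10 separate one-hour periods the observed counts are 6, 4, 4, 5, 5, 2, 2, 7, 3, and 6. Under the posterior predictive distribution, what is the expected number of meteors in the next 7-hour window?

38

Total count: 6 + 4 + 4 + 5 + 5 + 2 + 2 + 7 + 3 + 6 = 44.
Total exposure: 10 hours.
Posterior: α' = 32 + 44 = 76, β' = 4 + 10 = 14.
Predictive mean over a 7-hour window = T·E[λ|data] = 7·76/14 = 38.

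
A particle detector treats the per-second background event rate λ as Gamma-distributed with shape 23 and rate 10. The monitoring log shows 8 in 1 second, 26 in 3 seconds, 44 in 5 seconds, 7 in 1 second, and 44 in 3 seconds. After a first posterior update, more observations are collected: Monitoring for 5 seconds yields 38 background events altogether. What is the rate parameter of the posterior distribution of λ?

28

Total count: 8 + 26 + 44 + 7 + 44 = 129.
Total exposure: 1 + 3 + 5 + 1 + 3 = 13 seconds.
After the first batch: Gamma(23 + 129, 10 + 13) = Gamma(152, 23).
Total count 38 over total exposure 5 seconds.
After the second batch: Gamma(152 + 38, 23 + 5) = Gamma(190, 28).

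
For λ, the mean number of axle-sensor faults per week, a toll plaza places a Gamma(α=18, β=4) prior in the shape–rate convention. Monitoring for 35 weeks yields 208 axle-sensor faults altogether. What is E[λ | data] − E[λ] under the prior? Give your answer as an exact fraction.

101/78

Total count 208 over total exposure 35 weeks.
Gamma(α, β) with Poisson data over total exposure Σt gives posterior Gamma(α+Σx, β+Σt) = Gamma(226, 39).
Posterior mean = 226/39 = 226/39; prior mean = 18/4 = 9/2. Difference = 226/39 − 9/2 = 101/78.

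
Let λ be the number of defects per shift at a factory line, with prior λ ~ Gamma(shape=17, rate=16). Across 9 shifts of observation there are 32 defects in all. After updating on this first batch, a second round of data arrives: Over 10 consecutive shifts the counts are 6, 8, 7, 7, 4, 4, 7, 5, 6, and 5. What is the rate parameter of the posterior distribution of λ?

Total count 32 over total exposure 9 shifts.
After the first batch: Gamma(17 + 32, 16 + 9) = Gamma(49, 25).
Total count: 6 + 8 + 7 + 7 + 4 + 4 + 7 + 5 + 6 + 5 = 59.
Total exposure: 10 shifts.
After the second batch: Gamma(49 + 59, 25 + 10) = Gamma(108, 35).

35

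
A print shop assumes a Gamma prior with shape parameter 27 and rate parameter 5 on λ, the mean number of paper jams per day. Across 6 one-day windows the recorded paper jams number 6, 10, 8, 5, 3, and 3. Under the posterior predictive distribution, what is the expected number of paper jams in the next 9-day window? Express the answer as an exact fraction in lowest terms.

Total count: 6 + 10 + 8 + 5 + 3 + 3 = 35.
Total exposure: 6 days.
The Gamma prior is conjugate for the Poisson rate, so λ | data ~ Gamma(27+35, 5+6) = Gamma(62, 11).
Predictive mean over a 9-day window = T·E[λ|data] = 9·62/11 = 558/11.

558/11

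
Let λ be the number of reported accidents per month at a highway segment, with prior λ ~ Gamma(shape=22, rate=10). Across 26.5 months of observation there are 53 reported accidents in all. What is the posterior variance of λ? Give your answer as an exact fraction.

300/5329

Total count 53 over total exposure 26.5 months.
By Gamma–Poisson conjugacy, the posterior is Gamma(α + Σx, β + Σt) = Gamma(22 + 53, 10 + 26.5) = Gamma(75, 73/2).
Posterior variance = α'/β'² = 75/(5329/4) = 300/5329.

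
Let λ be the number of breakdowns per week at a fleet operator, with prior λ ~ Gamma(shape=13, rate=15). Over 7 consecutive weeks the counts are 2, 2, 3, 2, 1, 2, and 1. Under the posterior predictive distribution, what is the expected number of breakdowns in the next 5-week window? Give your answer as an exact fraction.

Total count: 2 + 2 + 3 + 2 + 1 + 2 + 1 = 13.
Total exposure: 7 weeks.
By Gamma–Poisson conjugacy, the posterior is Gamma(α + Σx, β + Σt) = Gamma(13 + 13, 15 + 7) = Gamma(26, 22).
Predictive mean over a 5-week window = T·E[λ|data] = 5·26/22 = 65/11.

65/11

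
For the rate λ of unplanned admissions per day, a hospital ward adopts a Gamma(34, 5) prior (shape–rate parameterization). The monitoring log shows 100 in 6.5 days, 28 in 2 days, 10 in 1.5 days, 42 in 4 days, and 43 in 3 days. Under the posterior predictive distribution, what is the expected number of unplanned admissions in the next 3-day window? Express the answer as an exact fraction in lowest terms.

Total count: 100 + 28 + 10 + 42 + 43 = 223.
Total exposure: 6.5 + 2 + 1.5 + 4 + 3 = 17 days.
Conjugate update: add total count to the shape and total exposure to the rate, giving Gamma(257, 22).
Predictive mean over a 3-day window = T·E[λ|data] = 3·257/22 = 771/22.

771/22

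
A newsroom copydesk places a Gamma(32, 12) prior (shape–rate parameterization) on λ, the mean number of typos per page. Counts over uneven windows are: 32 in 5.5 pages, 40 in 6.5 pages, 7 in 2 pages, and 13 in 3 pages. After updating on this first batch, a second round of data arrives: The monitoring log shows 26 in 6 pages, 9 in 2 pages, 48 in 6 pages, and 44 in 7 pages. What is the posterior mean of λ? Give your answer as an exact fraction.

Total count: 32 + 40 + 7 + 13 = 92.
Total exposure: 5.5 + 6.5 + 2 + 3 = 17 pages.
After the first batch: Gamma(32 + 92, 12 + 17) = Gamma(124, 29).
Total count: 26 + 9 + 48 + 44 = 127.
Total exposure: 6 + 2 + 6 + 7 = 21 pages.
After the second batch: Gamma(124 + 127, 29 + 21) = Gamma(251, 50).
Posterior mean = α'/β' = 251/50.

251/50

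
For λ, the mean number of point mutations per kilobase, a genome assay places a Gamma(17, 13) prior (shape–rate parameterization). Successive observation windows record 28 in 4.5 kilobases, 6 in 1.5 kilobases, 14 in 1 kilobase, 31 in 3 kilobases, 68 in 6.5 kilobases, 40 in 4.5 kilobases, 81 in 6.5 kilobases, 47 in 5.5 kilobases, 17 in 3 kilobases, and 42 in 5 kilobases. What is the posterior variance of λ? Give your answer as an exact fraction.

391/2916

Total count: 28 + 6 + 14 + 31 + 68 + 40 + 81 + 47 + 17 + 42 = 374.
Total exposure: 4.5 + 1.5 + 1 + 3 + 6.5 + 4.5 + 6.5 + 5.5 + 3 + 5 = 41 kilobases.
Gamma(α, β) with Poisson data over total exposure Σt gives posterior Gamma(α+Σx, β+Σt) = Gamma(391, 54).
Posterior variance = α'/β'² = 391/2916.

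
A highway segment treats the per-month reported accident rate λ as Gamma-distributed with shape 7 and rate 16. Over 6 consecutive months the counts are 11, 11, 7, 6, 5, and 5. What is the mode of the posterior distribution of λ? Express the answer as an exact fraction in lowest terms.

Total count: 11 + 11 + 7 + 6 + 5 + 5 = 45.
Total exposure: 6 months.
Gamma(α, β) with Poisson data over total exposure Σt gives posterior Gamma(α+Σx, β+Σt) = Gamma(52, 22).
Posterior mode = (α'−1)/β' = 51/22.

51/22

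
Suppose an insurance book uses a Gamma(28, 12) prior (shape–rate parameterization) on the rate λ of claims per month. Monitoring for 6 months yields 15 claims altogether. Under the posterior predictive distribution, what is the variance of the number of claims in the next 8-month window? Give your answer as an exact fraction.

Total count 15 over total exposure 6 months.
By Gamma–Poisson conjugacy, the posterior is Gamma(α + Σx, β + Σt) = Gamma(28 + 15, 12 + 6) = Gamma(43, 18).
The posterior predictive for a window of length T is Negative Binomial with variance T·α'·(β'+T)/β'² = 8·43·26/324 = 2236/81.

2236/81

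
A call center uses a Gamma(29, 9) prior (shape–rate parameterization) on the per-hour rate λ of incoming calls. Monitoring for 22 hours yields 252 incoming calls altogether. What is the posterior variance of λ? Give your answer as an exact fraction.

281/961

Total count 252 over total exposure 22 hours.
Gamma(α, β) with Poisson data over total exposure Σt gives posterior Gamma(α+Σx, β+Σt) = Gamma(281, 31).
Posterior variance = α'/β'² = 281/961.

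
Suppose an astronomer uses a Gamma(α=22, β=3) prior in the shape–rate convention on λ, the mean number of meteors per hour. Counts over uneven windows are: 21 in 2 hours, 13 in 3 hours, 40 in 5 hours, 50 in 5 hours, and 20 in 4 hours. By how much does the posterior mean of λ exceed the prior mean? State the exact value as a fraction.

7/33

Total count: 21 + 13 + 40 + 50 + 20 = 144.
Total exposure: 2 + 3 + 5 + 5 + 4 = 19 hours.
Conjugate update: add total count to the shape and total exposure to the rate, giving Gamma(166, 22).
Posterior mean = 166/22 = 83/11; prior mean = 22/3 = 22/3. Difference = 83/11 − 22/3 = 7/33.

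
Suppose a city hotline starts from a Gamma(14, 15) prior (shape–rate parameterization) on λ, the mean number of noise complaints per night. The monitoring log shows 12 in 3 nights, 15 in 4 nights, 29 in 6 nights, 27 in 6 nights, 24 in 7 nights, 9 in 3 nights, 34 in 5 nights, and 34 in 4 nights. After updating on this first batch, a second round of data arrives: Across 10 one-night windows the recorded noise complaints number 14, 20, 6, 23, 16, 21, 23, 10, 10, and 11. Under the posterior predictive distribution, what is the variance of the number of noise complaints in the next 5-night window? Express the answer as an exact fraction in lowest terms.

Total count: 12 + 15 + 29 + 27 + 24 + 9 + 34 + 34 = 184.
Total exposure: 3 + 4 + 6 + 6 + 7 + 3 + 5 + 4 = 38 nights.
After the first batch: Gamma(14 + 184, 15 + 38) = Gamma(198, 53).
Total count: 14 + 20 + 6 + 23 + 16 + 21 + 23 + 10 + 10 + 11 = 154.
Total exposure: 10 nights.
After the second batch: Gamma(198 + 154, 53 + 10) = Gamma(352, 63).
The posterior predictive for a window of length T is Negative Binomial with variance T·α'·(β'+T)/β'² = 5·352·68/3969 = 119680/3969.

119680/3969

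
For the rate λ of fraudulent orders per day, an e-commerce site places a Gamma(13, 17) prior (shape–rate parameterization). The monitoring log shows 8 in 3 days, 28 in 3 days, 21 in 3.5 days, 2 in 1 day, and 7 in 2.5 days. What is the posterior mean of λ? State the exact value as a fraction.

Total count: 8 + 28 + 21 + 2 + 7 = 66.
Total exposure: 3 + 3 + 3.5 + 1 + 2.5 = 13 days.
Gamma(α, β) with Poisson data over total exposure Σt gives posterior Gamma(α+Σx, β+Σt) = Gamma(79, 30).
Posterior mean = α'/β' = 79/30.

79/30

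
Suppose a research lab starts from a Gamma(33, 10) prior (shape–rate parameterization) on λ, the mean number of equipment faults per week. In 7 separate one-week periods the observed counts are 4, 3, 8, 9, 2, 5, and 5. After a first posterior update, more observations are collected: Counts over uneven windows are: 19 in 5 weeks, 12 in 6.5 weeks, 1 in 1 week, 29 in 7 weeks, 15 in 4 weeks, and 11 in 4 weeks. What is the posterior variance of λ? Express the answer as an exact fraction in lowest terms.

Total count: 4 + 3 + 8 + 9 + 2 + 5 + 5 = 36.
Total exposure: 7 weeks.
After the first batch: Gamma(33 + 36, 10 + 7) = Gamma(69, 17).
Total count: 19 + 12 + 1 + 29 + 15 + 11 = 87.
Total exposure: 5 + 6.5 + 1 + 7 + 4 + 4 = 27.5 weeks.
After the second batch: Gamma(69 + 87, 17 + 27.5) = Gamma(156, 89/2).
Posterior variance = α'/β'² = 156/(7921/4) = 624/7921.

624/7921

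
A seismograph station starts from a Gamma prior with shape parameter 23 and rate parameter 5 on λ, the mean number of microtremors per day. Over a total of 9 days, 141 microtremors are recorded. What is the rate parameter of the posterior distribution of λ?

Total count 141 over total exposure 9 days.
Posterior: α' = 23 + 141 = 164, β' = 5 + 9 = 14.

14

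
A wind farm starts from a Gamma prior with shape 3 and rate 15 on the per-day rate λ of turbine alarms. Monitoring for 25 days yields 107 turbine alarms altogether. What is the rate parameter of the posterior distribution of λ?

40

Total count 107 over total exposure 25 days.
Gamma(α, β) with Poisson data over total exposure Σt gives posterior Gamma(α+Σx, β+Σt) = Gamma(110, 40).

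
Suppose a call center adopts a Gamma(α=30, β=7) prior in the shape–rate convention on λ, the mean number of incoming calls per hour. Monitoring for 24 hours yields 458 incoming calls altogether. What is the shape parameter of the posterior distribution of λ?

488

Total count 458 over total exposure 24 hours.
Posterior: α' = 30 + 458 = 488, β' = 7 + 24 = 31.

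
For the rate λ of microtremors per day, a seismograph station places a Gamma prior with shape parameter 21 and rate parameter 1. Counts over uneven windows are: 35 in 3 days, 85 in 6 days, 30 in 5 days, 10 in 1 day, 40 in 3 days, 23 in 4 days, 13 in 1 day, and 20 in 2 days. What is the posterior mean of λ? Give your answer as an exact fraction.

Total count: 35 + 85 + 30 + 10 + 40 + 23 + 13 + 20 = 256.
Total exposure: 3 + 6 + 5 + 1 + 3 + 4 + 1 + 2 = 25 days.
The Gamma prior is conjugate for the Poisson rate, so λ | data ~ Gamma(21+256, 1+25) = Gamma(277, 26).
Posterior mean = α'/β' = 277/26.

277/26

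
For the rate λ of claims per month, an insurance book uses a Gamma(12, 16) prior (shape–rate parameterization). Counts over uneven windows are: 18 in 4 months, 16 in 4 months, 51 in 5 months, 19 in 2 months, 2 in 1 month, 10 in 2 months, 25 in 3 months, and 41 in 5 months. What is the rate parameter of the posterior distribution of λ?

42

Total count: 18 + 16 + 51 + 19 + 2 + 10 + 25 + 41 = 182.
Total exposure: 4 + 4 + 5 + 2 + 1 + 2 + 3 + 5 = 26 months.
Gamma(α, β) with Poisson data over total exposure Σt gives posterior Gamma(α+Σx, β+Σt) = Gamma(194, 42).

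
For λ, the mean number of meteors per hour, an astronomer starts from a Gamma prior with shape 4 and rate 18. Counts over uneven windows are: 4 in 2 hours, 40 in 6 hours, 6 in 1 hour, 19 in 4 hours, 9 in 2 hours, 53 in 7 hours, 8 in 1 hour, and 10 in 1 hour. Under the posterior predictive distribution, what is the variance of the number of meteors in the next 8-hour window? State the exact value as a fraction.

Total count: 4 + 40 + 6 + 19 + 9 + 53 + 8 + 10 = 149.
Total exposure: 2 + 6 + 1 + 4 + 2 + 7 + 1 + 1 = 24 hours.
By Gamma–Poisson conjugacy, the posterior is Gamma(α + Σx, β + Σt) = Gamma(4 + 149, 18 + 24) = Gamma(153, 42).
The posterior predictive for a window of length T is Negative Binomial with variance T·α'·(β'+T)/β'² = 8·153·50/1764 = 1700/49.

1700/49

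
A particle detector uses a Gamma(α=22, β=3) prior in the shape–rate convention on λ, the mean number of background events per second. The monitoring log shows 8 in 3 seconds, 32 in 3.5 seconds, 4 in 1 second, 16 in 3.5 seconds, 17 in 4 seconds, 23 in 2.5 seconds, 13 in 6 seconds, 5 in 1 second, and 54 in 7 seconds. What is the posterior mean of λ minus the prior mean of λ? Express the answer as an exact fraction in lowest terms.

Total count: 8 + 32 + 4 + 16 + 17 + 23 + 13 + 5 + 54 = 172.
Total exposure: 3 + 3.5 + 1 + 3.5 + 4 + 2.5 + 6 + 1 + 7 = 31.5 seconds.
Posterior: α' = 22 + 172 = 194, β' = 3 + 31.5 = 69/2.
Posterior mean = 194/(69/2) = 388/69; prior mean = 22/3 = 22/3. Difference = 388/69 − 22/3 = -118/69.

-118/69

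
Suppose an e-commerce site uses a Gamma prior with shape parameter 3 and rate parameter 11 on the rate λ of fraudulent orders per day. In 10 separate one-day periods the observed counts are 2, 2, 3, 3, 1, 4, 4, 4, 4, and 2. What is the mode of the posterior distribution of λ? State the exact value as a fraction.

31/21

Total count: 2 + 2 + 3 + 3 + 1 + 4 + 4 + 4 + 4 + 2 = 29.
Total exposure: 10 days.
Conjugate update: add total count to the shape and total exposure to the rate, giving Gamma(32, 21).
Posterior mode = (α'−1)/β' = 31/21.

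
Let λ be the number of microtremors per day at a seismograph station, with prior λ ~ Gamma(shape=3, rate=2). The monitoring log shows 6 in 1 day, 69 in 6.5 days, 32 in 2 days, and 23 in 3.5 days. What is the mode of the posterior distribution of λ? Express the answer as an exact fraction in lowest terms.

Total count: 6 + 69 + 32 + 23 = 130.
Total exposure: 1 + 6.5 + 2 + 3.5 = 13 days.
By Gamma–Poisson conjugacy, the posterior is Gamma(α + Σx, β + Σt) = Gamma(3 + 130, 2 + 13) = Gamma(133, 15).
Posterior mode = (α'−1)/β' = 132/15 = 44/5.

44/5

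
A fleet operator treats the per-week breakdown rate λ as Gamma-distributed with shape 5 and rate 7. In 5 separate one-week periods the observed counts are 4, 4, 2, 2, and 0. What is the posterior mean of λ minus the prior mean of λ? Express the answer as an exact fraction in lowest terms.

59/84

Total count: 4 + 4 + 2 + 2 + 0 = 12.
Total exposure: 5 weeks.
Gamma(α, β) with Poisson data over total exposure Σt gives posterior Gamma(α+Σx, β+Σt) = Gamma(17, 12).
Posterior mean = 17/12 = 17/12; prior mean = 5/7 = 5/7. Difference = 17/12 − 5/7 = 59/84.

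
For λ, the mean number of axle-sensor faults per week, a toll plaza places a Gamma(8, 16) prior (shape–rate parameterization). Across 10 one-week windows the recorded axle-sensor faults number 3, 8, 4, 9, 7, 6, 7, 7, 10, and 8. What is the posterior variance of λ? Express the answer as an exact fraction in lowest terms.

77/676

Total count: 3 + 8 + 4 + 9 + 7 + 6 + 7 + 7 + 10 + 8 = 69.
Total exposure: 10 weeks.
Gamma(α, β) with Poisson data over total exposure Σt gives posterior Gamma(α+Σx, β+Σt) = Gamma(77, 26).
Posterior variance = α'/β'² = 77/676.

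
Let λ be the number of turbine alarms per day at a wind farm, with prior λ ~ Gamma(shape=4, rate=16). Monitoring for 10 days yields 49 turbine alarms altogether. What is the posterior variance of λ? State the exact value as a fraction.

53/676

Total count 49 over total exposure 10 days.
Posterior: α' = 4 + 49 = 53, β' = 16 + 10 = 26.
Posterior variance = α'/β'² = 53/676.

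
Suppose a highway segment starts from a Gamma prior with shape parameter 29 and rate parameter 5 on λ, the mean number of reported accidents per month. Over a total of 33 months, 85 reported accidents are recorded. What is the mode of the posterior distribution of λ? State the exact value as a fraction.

113/38

Total count 85 over total exposure 33 months.
Gamma(α, β) with Poisson data over total exposure Σt gives posterior Gamma(α+Σx, β+Σt) = Gamma(114, 38).
Posterior mode = (α'−1)/β' = 113/38.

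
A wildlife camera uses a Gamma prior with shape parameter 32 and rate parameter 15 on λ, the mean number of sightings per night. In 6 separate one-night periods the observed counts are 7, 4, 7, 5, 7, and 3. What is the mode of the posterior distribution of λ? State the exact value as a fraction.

Total count: 7 + 4 + 7 + 5 + 7 + 3 = 33.
Total exposure: 6 nights.
Posterior: α' = 32 + 33 = 65, β' = 15 + 6 = 21.
Posterior mode = (α'−1)/β' = 64/21.

64/21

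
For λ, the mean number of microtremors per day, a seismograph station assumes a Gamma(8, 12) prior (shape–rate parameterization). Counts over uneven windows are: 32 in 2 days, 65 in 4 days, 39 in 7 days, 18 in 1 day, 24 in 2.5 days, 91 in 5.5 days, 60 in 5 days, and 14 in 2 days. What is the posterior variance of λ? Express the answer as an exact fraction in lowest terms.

Total count: 32 + 65 + 39 + 18 + 24 + 91 + 60 + 14 = 343.
Total exposure: 2 + 4 + 7 + 1 + 2.5 + 5.5 + 5 + 2 = 29 days.
By Gamma–Poisson conjugacy, the posterior is Gamma(α + Σx, β + Σt) = Gamma(8 + 343, 12 + 29) = Gamma(351, 41).
Posterior variance = α'/β'² = 351/1681.

351/1681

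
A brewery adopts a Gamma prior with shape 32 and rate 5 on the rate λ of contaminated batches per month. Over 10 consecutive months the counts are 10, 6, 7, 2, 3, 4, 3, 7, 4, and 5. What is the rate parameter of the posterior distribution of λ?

Total count: 10 + 6 + 7 + 2 + 3 + 4 + 3 + 7 + 4 + 5 = 51.
Total exposure: 10 months.
Gamma(α, β) with Poisson data over total exposure Σt gives posterior Gamma(α+Σx, β+Σt) = Gamma(83, 15).

15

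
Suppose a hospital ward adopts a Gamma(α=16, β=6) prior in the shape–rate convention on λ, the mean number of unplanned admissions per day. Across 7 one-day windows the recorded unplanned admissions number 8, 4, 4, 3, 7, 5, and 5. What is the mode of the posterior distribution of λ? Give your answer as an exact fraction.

Total count: 8 + 4 + 4 + 3 + 7 + 5 + 5 = 36.
Total exposure: 7 days.
Conjugate update: add total count to the shape and total exposure to the rate, giving Gamma(52, 13).
Posterior mode = (α'−1)/β' = 51/13.

51/13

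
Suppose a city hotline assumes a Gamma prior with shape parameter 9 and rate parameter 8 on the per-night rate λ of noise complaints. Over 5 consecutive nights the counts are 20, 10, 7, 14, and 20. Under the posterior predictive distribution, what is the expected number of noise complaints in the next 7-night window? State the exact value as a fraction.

560/13

Total count: 20 + 10 + 7 + 14 + 20 = 71.
Total exposure: 5 nights.
Gamma(α, β) with Poisson data over total exposure Σt gives posterior Gamma(α+Σx, β+Σt) = Gamma(80, 13).
Predictive mean over a 7-night window = T·E[λ|data] = 7·80/13 = 560/13.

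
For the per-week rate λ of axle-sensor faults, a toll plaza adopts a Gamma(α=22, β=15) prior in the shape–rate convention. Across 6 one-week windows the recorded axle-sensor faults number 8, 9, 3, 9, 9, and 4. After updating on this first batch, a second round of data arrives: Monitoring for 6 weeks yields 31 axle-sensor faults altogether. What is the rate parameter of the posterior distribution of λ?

27

Total count: 8 + 9 + 3 + 9 + 9 + 4 = 42.
Total exposure: 6 weeks.
After the first batch: Gamma(22 + 42, 15 + 6) = Gamma(64, 21).
Total count 31 over total exposure 6 weeks.
After the second batch: Gamma(64 + 31, 21 + 6) = Gamma(95, 27).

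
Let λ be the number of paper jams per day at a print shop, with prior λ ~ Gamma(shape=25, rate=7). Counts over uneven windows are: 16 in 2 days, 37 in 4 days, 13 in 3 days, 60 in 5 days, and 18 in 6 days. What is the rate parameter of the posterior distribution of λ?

Total count: 16 + 37 + 13 + 60 + 18 = 144.
Total exposure: 2 + 4 + 3 + 5 + 6 = 20 days.
The Gamma prior is conjugate for the Poisson rate, so λ | data ~ Gamma(25+144, 7+20) = Gamma(169, 27).

27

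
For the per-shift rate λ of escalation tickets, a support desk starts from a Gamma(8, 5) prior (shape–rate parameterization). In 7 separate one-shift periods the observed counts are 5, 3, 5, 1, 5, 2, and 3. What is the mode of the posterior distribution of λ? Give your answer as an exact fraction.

Total count: 5 + 3 + 5 + 1 + 5 + 2 + 3 = 24.
Total exposure: 7 shifts.
Gamma(α, β) with Poisson data over total exposure Σt gives posterior Gamma(α+Σx, β+Σt) = Gamma(32, 12).
Posterior mode = (α'−1)/β' = 31/12.

31/12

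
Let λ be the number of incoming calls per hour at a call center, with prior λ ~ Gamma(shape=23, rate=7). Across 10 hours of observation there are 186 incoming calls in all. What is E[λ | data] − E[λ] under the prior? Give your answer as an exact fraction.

1072/119

Total count 186 over total exposure 10 hours.
Posterior: α' = 23 + 186 = 209, β' = 7 + 10 = 17.
Posterior mean = 209/17 = 209/17; prior mean = 23/7 = 23/7. Difference = 209/17 − 23/7 = 1072/119.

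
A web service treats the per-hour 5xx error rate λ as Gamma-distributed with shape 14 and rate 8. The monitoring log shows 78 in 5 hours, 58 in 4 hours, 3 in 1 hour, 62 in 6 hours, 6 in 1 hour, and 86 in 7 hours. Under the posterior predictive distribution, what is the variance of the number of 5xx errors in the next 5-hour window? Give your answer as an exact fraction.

56795/1024

Total count: 78 + 58 + 3 + 62 + 6 + 86 = 293.
Total exposure: 5 + 4 + 1 + 6 + 1 + 7 = 24 hours.
Posterior: α' = 14 + 293 = 307, β' = 8 + 24 = 32.
The posterior predictive for a window of length T is Negative Binomial with variance T·α'·(β'+T)/β'² = 5·307·37/1024 = 56795/1024.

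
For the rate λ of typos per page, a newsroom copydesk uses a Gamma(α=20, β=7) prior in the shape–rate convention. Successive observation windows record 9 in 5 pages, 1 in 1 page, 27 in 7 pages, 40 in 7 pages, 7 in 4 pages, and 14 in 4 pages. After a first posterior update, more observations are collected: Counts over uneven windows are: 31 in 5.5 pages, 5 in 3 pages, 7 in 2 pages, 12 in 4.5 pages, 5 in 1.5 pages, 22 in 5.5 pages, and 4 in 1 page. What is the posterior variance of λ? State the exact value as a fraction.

51/841

Total count: 9 + 1 + 27 + 40 + 7 + 14 = 98.
Total exposure: 5 + 1 + 7 + 7 + 4 + 4 = 28 pages.
After the first batch: Gamma(20 + 98, 7 + 28) = Gamma(118, 35).
Total count: 31 + 5 + 7 + 12 + 5 + 22 + 4 = 86.
Total exposure: 5.5 + 3 + 2 + 4.5 + 1.5 + 5.5 + 1 = 23 pages.
After the second batch: Gamma(118 + 86, 35 + 23) = Gamma(204, 58).
Posterior variance = α'/β'² = 204/3364 = 51/841.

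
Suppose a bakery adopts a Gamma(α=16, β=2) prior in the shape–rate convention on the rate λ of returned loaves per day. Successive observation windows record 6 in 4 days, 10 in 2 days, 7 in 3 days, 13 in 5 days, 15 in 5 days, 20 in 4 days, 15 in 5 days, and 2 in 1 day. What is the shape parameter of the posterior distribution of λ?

104

Total count: 6 + 10 + 7 + 13 + 15 + 20 + 15 + 2 = 88.
Total exposure: 4 + 2 + 3 + 5 + 5 + 4 + 5 + 1 = 29 days.
Posterior: α' = 16 + 88 = 104, β' = 2 + 29 = 31.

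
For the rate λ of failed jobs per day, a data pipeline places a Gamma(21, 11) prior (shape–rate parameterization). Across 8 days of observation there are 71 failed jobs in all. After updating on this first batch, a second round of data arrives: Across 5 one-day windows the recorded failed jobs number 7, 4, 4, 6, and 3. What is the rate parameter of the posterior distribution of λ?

Total count 71 over total exposure 8 days.
After the first batch: Gamma(21 + 71, 11 + 8) = Gamma(92, 19).
Total count: 7 + 4 + 4 + 6 + 3 = 24.
Total exposure: 5 days.
After the second batch: Gamma(92 + 24, 19 + 5) = Gamma(116, 24).

24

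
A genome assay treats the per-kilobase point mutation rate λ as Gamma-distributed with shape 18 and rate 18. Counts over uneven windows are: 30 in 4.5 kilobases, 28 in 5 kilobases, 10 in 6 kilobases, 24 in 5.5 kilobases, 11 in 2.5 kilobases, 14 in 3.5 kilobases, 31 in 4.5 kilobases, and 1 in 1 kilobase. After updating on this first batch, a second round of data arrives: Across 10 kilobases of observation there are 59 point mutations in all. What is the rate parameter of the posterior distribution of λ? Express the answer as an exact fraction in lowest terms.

121/2

Total count: 30 + 28 + 10 + 24 + 11 + 14 + 31 + 1 = 149.
Total exposure: 4.5 + 5 + 6 + 5.5 + 2.5 + 3.5 + 4.5 + 1 = 32.5 kilobases.
After the first batch: Gamma(18 + 149, 18 + 32.5) = Gamma(167, 101/2).
Total count 59 over total exposure 10 kilobases.
After the second batch: Gamma(167 + 59, 101/2 + 10) = Gamma(226, 121/2).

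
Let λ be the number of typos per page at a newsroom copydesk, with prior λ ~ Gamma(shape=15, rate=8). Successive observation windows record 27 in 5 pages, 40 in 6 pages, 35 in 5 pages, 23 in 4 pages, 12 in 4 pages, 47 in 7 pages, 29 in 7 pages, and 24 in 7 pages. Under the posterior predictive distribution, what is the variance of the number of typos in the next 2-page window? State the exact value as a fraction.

27720/2809

Total count: 27 + 40 + 35 + 23 + 12 + 47 + 29 + 24 = 237.
Total exposure: 5 + 6 + 5 + 4 + 4 + 7 + 7 + 7 = 45 pages.
Gamma(α, β) with Poisson data over total exposure Σt gives posterior Gamma(α+Σx, β+Σt) = Gamma(252, 53).
The posterior predictive for a window of length T is Negative Binomial with variance T·α'·(β'+T)/β'² = 2·252·55/2809 = 27720/2809.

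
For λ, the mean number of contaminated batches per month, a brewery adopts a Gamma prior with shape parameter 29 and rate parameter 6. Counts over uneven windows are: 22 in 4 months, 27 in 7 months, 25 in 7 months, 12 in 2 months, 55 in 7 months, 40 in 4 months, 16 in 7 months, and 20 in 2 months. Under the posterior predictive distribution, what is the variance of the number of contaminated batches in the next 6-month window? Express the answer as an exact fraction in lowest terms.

Total count: 22 + 27 + 25 + 12 + 55 + 40 + 16 + 20 = 217.
Total exposure: 4 + 7 + 7 + 2 + 7 + 4 + 7 + 2 = 40 months.
Gamma(α, β) with Poisson data over total exposure Σt gives posterior Gamma(α+Σx, β+Σt) = Gamma(246, 46).
The posterior predictive for a window of length T is Negative Binomial with variance T·α'·(β'+T)/β'² = 6·246·52/2116 = 19188/529.

19188/529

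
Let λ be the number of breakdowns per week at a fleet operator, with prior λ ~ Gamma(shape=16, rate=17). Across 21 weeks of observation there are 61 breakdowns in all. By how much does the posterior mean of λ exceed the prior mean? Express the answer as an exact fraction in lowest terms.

Total count 61 over total exposure 21 weeks.
Posterior: α' = 16 + 61 = 77, β' = 17 + 21 = 38.
Posterior mean = 77/38 = 77/38; prior mean = 16/17 = 16/17. Difference = 77/38 − 16/17 = 701/646.

701/646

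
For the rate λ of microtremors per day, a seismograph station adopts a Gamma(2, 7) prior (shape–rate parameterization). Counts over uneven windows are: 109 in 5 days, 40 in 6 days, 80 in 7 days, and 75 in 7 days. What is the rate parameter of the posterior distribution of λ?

Total count: 109 + 40 + 80 + 75 = 304.
Total exposure: 5 + 6 + 7 + 7 = 25 days.
Gamma(α, β) with Poisson data over total exposure Σt gives posterior Gamma(α+Σx, β+Σt) = Gamma(306, 32).

32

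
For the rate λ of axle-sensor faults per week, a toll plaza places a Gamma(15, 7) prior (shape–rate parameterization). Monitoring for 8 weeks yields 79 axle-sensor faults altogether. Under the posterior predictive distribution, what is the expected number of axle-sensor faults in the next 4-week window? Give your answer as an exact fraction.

376/15

Total count 79 over total exposure 8 weeks.
Conjugate update: add total count to the shape and total exposure to the rate, giving Gamma(94, 15).
Predictive mean over a 4-week window = T·E[λ|data] = 4·94/15 = 376/15.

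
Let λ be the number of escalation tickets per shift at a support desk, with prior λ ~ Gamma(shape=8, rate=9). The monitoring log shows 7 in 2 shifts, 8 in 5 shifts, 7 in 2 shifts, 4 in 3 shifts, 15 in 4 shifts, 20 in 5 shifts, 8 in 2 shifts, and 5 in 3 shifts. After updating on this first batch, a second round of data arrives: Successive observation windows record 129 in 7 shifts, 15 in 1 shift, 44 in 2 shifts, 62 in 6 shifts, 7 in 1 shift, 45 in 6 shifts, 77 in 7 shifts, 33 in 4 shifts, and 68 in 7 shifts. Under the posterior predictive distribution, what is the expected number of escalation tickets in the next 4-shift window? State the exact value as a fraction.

562/19

Total count: 7 + 8 + 7 + 4 + 15 + 20 + 8 + 5 = 74.
Total exposure: 2 + 5 + 2 + 3 + 4 + 5 + 2 + 3 = 26 shifts.
After the first batch: Gamma(8 + 74, 9 + 26) = Gamma(82, 35).
Total count: 129 + 15 + 44 + 62 + 7 + 45 + 77 + 33 + 68 = 480.
Total exposure: 7 + 1 + 2 + 6 + 1 + 6 + 7 + 4 + 7 = 41 shifts.
After the second batch: Gamma(82 + 480, 35 + 41) = Gamma(562, 76).
Predictive mean over a 4-shift window = T·E[λ|data] = 4·562/76 = 562/19.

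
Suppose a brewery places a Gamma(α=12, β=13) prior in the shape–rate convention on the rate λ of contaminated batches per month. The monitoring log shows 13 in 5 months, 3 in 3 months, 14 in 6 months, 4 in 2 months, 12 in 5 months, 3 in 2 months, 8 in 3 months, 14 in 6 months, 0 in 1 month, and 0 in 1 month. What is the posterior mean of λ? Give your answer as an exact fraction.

83/47

Total count: 13 + 3 + 14 + 4 + 12 + 3 + 8 + 14 + 0 + 0 = 71.
Total exposure: 5 + 3 + 6 + 2 + 5 + 2 + 3 + 6 + 1 + 1 = 34 months.
Posterior: α' = 12 + 71 = 83, β' = 13 + 34 = 47.
Posterior mean = α'/β' = 83/47.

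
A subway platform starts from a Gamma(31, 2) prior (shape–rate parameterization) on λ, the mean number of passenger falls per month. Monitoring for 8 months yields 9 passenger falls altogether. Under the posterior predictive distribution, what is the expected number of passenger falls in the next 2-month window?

Total count 9 over total exposure 8 months.
Posterior: α' = 31 + 9 = 40, β' = 2 + 8 = 10.
Predictive mean over a 2-month window = T·E[λ|data] = 2·40/10 = 8.

8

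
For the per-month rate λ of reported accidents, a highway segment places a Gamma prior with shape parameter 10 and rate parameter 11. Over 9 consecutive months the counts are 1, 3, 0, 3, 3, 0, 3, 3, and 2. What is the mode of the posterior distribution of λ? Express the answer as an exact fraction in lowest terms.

27/20

Total count: 1 + 3 + 0 + 3 + 3 + 0 + 3 + 3 + 2 = 18.
Total exposure: 9 months.
Conjugate update: add total count to the shape and total exposure to the rate, giving Gamma(28, 20).
Posterior mode = (α'−1)/β' = 27/20.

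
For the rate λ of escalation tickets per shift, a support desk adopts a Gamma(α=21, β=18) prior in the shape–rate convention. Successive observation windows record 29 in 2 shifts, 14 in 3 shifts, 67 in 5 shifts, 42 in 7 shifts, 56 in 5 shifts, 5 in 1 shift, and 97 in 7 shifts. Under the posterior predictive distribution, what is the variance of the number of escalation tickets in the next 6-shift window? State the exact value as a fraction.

2979/64

Total count: 29 + 14 + 67 + 42 + 56 + 5 + 97 = 310.
Total exposure: 2 + 3 + 5 + 7 + 5 + 1 + 7 = 30 shifts.
Conjugate update: add total count to the shape and total exposure to the rate, giving Gamma(331, 48).
The posterior predictive for a window of length T is Negative Binomial with variance T·α'·(β'+T)/β'² = 6·331·54/2304 = 2979/64.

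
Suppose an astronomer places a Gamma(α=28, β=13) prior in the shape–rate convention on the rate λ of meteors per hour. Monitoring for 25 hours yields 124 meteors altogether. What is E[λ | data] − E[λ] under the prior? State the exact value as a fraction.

24/13

Total count 124 over total exposure 25 hours.
Gamma(α, β) with Poisson data over total exposure Σt gives posterior Gamma(α+Σx, β+Σt) = Gamma(152, 38).
Posterior mean = 152/38 = 4; prior mean = 28/13 = 28/13. Difference = 4 − 28/13 = 24/13.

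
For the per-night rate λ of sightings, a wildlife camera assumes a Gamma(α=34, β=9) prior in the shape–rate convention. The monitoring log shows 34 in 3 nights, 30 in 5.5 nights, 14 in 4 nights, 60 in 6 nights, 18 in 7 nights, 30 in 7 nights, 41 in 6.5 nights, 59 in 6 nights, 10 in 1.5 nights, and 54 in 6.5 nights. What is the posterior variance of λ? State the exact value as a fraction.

Total count: 34 + 30 + 14 + 60 + 18 + 30 + 41 + 59 + 10 + 54 = 350.
Total exposure: 3 + 5.5 + 4 + 6 + 7 + 7 + 6.5 + 6 + 1.5 + 6.5 = 53 nights.
Posterior: α' = 34 + 350 = 384, β' = 9 + 53 = 62.
Posterior variance = α'/β'² = 384/3844 = 96/961.

96/961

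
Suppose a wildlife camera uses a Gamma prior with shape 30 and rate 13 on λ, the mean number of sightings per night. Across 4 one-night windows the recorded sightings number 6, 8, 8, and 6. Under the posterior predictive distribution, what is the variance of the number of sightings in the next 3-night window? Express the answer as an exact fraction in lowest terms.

3480/289

Total count: 6 + 8 + 8 + 6 = 28.
Total exposure: 4 nights.
Posterior: α' = 30 + 28 = 58, β' = 13 + 4 = 17.
The posterior predictive for a window of length T is Negative Binomial with variance T·α'·(β'+T)/β'² = 3·58·20/289 = 3480/289.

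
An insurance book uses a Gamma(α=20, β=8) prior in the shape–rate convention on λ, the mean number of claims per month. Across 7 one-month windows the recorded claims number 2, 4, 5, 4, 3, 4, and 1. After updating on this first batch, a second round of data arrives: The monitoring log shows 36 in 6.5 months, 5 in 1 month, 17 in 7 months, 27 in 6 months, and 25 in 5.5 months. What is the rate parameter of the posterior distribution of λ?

41

Total count: 2 + 4 + 5 + 4 + 3 + 4 + 1 = 23.
Total exposure: 7 months.
After the first batch: Gamma(20 + 23, 8 + 7) = Gamma(43, 15).
Total count: 36 + 5 + 17 + 27 + 25 = 110.
Total exposure: 6.5 + 1 + 7 + 6 + 5.5 = 26 months.
After the second batch: Gamma(43 + 110, 15 + 26) = Gamma(153, 41).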